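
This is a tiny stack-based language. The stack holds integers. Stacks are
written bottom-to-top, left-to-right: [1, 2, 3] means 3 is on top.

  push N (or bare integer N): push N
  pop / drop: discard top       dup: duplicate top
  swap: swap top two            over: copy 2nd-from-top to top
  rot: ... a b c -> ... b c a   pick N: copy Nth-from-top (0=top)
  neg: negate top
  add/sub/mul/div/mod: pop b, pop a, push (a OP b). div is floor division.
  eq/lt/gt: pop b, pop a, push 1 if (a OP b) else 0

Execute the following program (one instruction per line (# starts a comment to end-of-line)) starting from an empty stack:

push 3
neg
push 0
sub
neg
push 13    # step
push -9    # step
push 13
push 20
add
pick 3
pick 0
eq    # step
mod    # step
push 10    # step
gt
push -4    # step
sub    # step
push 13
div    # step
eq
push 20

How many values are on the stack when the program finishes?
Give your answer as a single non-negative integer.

After 'push 3': stack = [3] (depth 1)
After 'neg': stack = [-3] (depth 1)
After 'push 0': stack = [-3, 0] (depth 2)
After 'sub': stack = [-3] (depth 1)
After 'neg': stack = [3] (depth 1)
After 'push 13': stack = [3, 13] (depth 2)
After 'push -9': stack = [3, 13, -9] (depth 3)
After 'push 13': stack = [3, 13, -9, 13] (depth 4)
After 'push 20': stack = [3, 13, -9, 13, 20] (depth 5)
After 'add': stack = [3, 13, -9, 33] (depth 4)
  ...
After 'eq': stack = [3, 13, -9, 33, 1] (depth 5)
After 'mod': stack = [3, 13, -9, 0] (depth 4)
After 'push 10': stack = [3, 13, -9, 0, 10] (depth 5)
After 'gt': stack = [3, 13, -9, 0] (depth 4)
After 'push -4': stack = [3, 13, -9, 0, -4] (depth 5)
After 'sub': stack = [3, 13, -9, 4] (depth 4)
After 'push 13': stack = [3, 13, -9, 4, 13] (depth 5)
After 'div': stack = [3, 13, -9, 0] (depth 4)
After 'eq': stack = [3, 13, 0] (depth 3)
After 'push 20': stack = [3, 13, 0, 20] (depth 4)

Answer: 4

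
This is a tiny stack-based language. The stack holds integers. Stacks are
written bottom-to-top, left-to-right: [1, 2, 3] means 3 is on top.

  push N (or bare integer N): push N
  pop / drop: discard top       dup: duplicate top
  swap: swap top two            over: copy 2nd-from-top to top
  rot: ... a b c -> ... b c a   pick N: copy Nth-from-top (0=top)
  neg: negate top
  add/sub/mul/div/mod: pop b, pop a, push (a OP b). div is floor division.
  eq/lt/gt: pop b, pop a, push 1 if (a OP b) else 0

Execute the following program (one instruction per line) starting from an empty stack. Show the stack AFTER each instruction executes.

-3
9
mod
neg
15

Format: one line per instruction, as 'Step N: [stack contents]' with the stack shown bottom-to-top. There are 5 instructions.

Step 1: [-3]
Step 2: [-3, 9]
Step 3: [6]
Step 4: [-6]
Step 5: [-6, 15]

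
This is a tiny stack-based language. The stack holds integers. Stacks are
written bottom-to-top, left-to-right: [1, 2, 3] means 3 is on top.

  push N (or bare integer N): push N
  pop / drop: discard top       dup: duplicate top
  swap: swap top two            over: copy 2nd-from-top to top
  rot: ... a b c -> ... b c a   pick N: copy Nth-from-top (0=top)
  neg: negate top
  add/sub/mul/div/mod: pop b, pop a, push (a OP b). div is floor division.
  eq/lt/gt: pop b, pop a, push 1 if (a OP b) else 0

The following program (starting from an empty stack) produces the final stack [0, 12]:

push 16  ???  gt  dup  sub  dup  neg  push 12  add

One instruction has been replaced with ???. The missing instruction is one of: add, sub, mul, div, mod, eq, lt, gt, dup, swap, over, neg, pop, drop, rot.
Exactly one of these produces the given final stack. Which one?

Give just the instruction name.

Answer: dup

Derivation:
Stack before ???: [16]
Stack after ???:  [16, 16]
The instruction that transforms [16] -> [16, 16] is: dup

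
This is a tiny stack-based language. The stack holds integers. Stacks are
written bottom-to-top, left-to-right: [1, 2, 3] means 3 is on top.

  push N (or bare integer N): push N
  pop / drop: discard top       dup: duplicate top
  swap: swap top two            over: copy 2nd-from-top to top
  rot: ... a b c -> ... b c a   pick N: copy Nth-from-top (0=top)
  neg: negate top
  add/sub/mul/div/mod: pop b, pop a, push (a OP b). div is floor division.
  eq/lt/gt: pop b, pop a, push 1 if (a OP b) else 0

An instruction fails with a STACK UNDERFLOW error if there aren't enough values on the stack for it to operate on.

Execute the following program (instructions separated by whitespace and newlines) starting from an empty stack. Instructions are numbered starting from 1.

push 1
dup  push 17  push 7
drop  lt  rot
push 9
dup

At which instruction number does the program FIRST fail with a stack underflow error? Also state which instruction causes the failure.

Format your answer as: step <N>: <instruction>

Step 1 ('push 1'): stack = [1], depth = 1
Step 2 ('dup'): stack = [1, 1], depth = 2
Step 3 ('push 17'): stack = [1, 1, 17], depth = 3
Step 4 ('push 7'): stack = [1, 1, 17, 7], depth = 4
Step 5 ('drop'): stack = [1, 1, 17], depth = 3
Step 6 ('lt'): stack = [1, 1], depth = 2
Step 7 ('rot'): needs 3 value(s) but depth is 2 — STACK UNDERFLOW

Answer: step 7: rot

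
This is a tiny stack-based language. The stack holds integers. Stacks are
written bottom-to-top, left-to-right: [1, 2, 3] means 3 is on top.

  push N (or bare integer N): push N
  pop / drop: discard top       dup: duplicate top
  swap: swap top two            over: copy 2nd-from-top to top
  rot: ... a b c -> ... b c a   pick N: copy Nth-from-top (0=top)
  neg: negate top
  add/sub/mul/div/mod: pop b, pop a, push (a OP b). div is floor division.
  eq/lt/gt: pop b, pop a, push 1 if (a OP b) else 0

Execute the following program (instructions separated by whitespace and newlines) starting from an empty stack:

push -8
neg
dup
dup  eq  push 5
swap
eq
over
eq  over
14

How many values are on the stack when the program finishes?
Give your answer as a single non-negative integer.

Answer: 4

Derivation:
After 'push -8': stack = [-8] (depth 1)
After 'neg': stack = [8] (depth 1)
After 'dup': stack = [8, 8] (depth 2)
After 'dup': stack = [8, 8, 8] (depth 3)
After 'eq': stack = [8, 1] (depth 2)
After 'push 5': stack = [8, 1, 5] (depth 3)
After 'swap': stack = [8, 5, 1] (depth 3)
After 'eq': stack = [8, 0] (depth 2)
After 'over': stack = [8, 0, 8] (depth 3)
After 'eq': stack = [8, 0] (depth 2)
After 'over': stack = [8, 0, 8] (depth 3)
After 'push 14': stack = [8, 0, 8, 14] (depth 4)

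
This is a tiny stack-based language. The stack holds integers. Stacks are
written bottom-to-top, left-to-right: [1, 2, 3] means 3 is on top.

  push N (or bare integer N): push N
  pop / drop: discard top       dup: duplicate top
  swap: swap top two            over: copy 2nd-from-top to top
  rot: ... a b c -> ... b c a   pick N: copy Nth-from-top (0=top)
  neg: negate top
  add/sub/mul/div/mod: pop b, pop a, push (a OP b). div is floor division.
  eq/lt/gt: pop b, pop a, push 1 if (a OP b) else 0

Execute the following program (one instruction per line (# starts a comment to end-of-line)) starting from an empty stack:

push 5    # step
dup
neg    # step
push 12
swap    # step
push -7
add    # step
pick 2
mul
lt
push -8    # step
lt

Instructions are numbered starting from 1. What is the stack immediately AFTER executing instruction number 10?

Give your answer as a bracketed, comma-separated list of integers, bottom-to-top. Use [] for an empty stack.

Step 1 ('push 5'): [5]
Step 2 ('dup'): [5, 5]
Step 3 ('neg'): [5, -5]
Step 4 ('push 12'): [5, -5, 12]
Step 5 ('swap'): [5, 12, -5]
Step 6 ('push -7'): [5, 12, -5, -7]
Step 7 ('add'): [5, 12, -12]
Step 8 ('pick 2'): [5, 12, -12, 5]
Step 9 ('mul'): [5, 12, -60]
Step 10 ('lt'): [5, 0]

Answer: [5, 0]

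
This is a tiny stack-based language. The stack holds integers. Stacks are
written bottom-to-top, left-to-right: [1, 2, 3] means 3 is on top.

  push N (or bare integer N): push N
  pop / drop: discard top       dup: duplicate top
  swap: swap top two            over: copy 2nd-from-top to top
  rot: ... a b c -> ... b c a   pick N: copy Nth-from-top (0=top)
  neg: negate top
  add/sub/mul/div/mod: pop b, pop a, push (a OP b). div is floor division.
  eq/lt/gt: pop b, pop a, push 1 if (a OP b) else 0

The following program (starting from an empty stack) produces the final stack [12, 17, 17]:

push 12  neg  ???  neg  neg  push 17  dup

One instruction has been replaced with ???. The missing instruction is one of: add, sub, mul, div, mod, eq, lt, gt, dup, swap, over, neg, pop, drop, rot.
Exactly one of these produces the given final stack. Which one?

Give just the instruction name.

Answer: neg

Derivation:
Stack before ???: [-12]
Stack after ???:  [12]
The instruction that transforms [-12] -> [12] is: neg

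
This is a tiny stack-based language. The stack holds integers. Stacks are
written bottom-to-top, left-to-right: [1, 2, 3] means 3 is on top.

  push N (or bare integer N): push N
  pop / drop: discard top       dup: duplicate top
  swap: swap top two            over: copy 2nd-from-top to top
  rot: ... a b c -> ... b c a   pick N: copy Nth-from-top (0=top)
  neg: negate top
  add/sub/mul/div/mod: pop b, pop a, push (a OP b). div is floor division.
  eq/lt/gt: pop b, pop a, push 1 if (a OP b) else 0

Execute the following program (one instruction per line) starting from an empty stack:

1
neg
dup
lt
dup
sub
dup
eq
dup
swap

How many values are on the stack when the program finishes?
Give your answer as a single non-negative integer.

Answer: 2

Derivation:
After 'push 1': stack = [1] (depth 1)
After 'neg': stack = [-1] (depth 1)
After 'dup': stack = [-1, -1] (depth 2)
After 'lt': stack = [0] (depth 1)
After 'dup': stack = [0, 0] (depth 2)
After 'sub': stack = [0] (depth 1)
After 'dup': stack = [0, 0] (depth 2)
After 'eq': stack = [1] (depth 1)
After 'dup': stack = [1, 1] (depth 2)
After 'swap': stack = [1, 1] (depth 2)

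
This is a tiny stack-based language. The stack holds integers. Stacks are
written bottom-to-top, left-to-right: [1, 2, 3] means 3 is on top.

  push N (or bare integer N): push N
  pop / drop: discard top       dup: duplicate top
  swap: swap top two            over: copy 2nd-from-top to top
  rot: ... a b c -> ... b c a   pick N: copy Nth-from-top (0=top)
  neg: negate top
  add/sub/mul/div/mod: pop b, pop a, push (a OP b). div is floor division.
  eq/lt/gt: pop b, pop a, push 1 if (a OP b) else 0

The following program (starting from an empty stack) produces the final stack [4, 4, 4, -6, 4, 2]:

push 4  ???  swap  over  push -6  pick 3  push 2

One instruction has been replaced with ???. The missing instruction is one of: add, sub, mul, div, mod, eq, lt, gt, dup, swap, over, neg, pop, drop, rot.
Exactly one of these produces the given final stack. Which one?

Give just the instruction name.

Answer: dup

Derivation:
Stack before ???: [4]
Stack after ???:  [4, 4]
The instruction that transforms [4] -> [4, 4] is: dup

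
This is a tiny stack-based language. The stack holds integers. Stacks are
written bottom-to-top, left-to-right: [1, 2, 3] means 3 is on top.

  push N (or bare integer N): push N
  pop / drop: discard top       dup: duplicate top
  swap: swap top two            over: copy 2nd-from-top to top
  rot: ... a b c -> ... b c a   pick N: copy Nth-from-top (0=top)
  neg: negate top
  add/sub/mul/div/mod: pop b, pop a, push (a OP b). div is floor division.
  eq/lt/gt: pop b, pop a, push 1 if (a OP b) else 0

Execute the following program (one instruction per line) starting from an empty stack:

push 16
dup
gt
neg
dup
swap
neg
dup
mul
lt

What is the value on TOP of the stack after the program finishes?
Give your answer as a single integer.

Answer: 0

Derivation:
After 'push 16': [16]
After 'dup': [16, 16]
After 'gt': [0]
After 'neg': [0]
After 'dup': [0, 0]
After 'swap': [0, 0]
After 'neg': [0, 0]
After 'dup': [0, 0, 0]
After 'mul': [0, 0]
After 'lt': [0]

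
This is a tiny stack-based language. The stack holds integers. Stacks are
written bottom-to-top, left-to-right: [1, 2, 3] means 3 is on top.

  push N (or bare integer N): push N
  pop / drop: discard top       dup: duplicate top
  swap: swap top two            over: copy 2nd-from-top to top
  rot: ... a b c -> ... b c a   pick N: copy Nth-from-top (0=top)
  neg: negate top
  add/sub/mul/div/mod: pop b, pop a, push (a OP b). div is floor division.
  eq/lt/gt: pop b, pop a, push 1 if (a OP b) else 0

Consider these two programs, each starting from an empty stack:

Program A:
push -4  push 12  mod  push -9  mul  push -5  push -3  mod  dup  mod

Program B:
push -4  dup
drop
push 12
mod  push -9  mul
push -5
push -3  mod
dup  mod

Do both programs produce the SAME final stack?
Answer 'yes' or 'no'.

Answer: yes

Derivation:
Program A trace:
  After 'push -4': [-4]
  After 'push 12': [-4, 12]
  After 'mod': [8]
  After 'push -9': [8, -9]
  After 'mul': [-72]
  After 'push -5': [-72, -5]
  After 'push -3': [-72, -5, -3]
  After 'mod': [-72, -2]
  After 'dup': [-72, -2, -2]
  After 'mod': [-72, 0]
Program A final stack: [-72, 0]

Program B trace:
  After 'push -4': [-4]
  After 'dup': [-4, -4]
  After 'drop': [-4]
  After 'push 12': [-4, 12]
  After 'mod': [8]
  After 'push -9': [8, -9]
  After 'mul': [-72]
  After 'push -5': [-72, -5]
  After 'push -3': [-72, -5, -3]
  After 'mod': [-72, -2]
  After 'dup': [-72, -2, -2]
  After 'mod': [-72, 0]
Program B final stack: [-72, 0]
Same: yes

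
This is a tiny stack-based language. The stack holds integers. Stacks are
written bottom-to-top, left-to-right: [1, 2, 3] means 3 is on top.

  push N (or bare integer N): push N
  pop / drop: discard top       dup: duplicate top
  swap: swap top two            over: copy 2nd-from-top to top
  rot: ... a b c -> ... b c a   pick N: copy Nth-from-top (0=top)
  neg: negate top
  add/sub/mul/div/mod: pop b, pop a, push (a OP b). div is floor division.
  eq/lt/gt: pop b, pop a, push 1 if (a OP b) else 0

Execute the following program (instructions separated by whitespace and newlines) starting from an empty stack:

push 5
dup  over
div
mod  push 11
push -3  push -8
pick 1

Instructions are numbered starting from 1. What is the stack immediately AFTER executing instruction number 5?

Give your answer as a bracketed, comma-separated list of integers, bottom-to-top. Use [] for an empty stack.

Answer: [0]

Derivation:
Step 1 ('push 5'): [5]
Step 2 ('dup'): [5, 5]
Step 3 ('over'): [5, 5, 5]
Step 4 ('div'): [5, 1]
Step 5 ('mod'): [0]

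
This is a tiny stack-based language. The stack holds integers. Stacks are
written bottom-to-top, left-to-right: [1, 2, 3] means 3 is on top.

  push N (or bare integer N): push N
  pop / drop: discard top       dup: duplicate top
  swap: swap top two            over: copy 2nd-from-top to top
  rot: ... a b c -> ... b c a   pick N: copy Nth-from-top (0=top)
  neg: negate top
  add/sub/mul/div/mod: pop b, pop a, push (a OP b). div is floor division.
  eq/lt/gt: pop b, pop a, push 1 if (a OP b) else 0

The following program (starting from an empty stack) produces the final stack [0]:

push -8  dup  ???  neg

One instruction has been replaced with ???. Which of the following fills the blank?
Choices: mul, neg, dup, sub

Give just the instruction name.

Stack before ???: [-8, -8]
Stack after ???:  [0]
Checking each choice:
  mul: produces [-64]
  neg: produces [-8, -8]
  dup: produces [-8, -8, 8]
  sub: MATCH


Answer: sub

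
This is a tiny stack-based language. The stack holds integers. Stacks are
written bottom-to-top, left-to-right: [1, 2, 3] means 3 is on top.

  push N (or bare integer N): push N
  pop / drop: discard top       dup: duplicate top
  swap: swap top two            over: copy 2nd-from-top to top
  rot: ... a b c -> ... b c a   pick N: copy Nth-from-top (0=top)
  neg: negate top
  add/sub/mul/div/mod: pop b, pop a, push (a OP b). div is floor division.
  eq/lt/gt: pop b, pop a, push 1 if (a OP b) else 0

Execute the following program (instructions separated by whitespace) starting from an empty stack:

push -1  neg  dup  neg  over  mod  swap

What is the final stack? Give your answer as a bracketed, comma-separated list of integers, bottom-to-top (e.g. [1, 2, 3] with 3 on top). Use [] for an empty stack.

After 'push -1': [-1]
After 'neg': [1]
After 'dup': [1, 1]
After 'neg': [1, -1]
After 'over': [1, -1, 1]
After 'mod': [1, 0]
After 'swap': [0, 1]

Answer: [0, 1]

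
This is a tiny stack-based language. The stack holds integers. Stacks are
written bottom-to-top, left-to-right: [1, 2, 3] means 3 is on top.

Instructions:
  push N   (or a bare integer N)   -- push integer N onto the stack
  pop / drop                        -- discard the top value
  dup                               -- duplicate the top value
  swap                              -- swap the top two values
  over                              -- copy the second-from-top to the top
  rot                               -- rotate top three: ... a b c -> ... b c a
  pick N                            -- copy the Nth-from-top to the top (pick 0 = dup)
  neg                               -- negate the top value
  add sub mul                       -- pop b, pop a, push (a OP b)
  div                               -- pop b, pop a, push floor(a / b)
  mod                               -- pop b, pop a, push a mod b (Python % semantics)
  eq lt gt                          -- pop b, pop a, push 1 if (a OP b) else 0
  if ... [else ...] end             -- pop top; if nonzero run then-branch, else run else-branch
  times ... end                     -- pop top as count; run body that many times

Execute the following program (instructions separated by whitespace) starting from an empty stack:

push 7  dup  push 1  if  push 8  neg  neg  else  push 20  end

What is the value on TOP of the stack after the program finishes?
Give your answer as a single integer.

After 'push 7': [7]
After 'dup': [7, 7]
After 'push 1': [7, 7, 1]
After 'if': [7, 7]
After 'push 8': [7, 7, 8]
After 'neg': [7, 7, -8]
After 'neg': [7, 7, 8]

Answer: 8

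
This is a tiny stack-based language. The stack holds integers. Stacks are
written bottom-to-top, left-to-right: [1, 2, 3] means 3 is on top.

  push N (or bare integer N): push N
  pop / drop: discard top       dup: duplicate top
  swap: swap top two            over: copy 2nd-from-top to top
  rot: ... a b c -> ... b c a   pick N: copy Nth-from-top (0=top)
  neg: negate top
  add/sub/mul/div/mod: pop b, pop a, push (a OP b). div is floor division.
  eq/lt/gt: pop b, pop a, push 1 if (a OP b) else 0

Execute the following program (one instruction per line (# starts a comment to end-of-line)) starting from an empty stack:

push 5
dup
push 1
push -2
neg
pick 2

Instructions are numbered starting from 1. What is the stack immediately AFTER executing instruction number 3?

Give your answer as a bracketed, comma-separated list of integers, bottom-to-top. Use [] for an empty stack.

Step 1 ('push 5'): [5]
Step 2 ('dup'): [5, 5]
Step 3 ('push 1'): [5, 5, 1]

Answer: [5, 5, 1]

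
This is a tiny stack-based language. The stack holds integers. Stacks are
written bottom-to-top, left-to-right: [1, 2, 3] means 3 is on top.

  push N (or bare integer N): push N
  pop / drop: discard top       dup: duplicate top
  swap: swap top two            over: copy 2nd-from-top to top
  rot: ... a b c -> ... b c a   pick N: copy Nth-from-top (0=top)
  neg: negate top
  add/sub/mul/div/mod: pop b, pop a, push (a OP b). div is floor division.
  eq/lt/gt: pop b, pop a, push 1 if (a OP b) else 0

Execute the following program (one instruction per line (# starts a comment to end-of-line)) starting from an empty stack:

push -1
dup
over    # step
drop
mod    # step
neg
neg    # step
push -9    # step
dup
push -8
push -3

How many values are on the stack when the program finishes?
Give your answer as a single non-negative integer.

After 'push -1': stack = [-1] (depth 1)
After 'dup': stack = [-1, -1] (depth 2)
After 'over': stack = [-1, -1, -1] (depth 3)
After 'drop': stack = [-1, -1] (depth 2)
After 'mod': stack = [0] (depth 1)
After 'neg': stack = [0] (depth 1)
After 'neg': stack = [0] (depth 1)
After 'push -9': stack = [0, -9] (depth 2)
After 'dup': stack = [0, -9, -9] (depth 3)
After 'push -8': stack = [0, -9, -9, -8] (depth 4)
After 'push -3': stack = [0, -9, -9, -8, -3] (depth 5)

Answer: 5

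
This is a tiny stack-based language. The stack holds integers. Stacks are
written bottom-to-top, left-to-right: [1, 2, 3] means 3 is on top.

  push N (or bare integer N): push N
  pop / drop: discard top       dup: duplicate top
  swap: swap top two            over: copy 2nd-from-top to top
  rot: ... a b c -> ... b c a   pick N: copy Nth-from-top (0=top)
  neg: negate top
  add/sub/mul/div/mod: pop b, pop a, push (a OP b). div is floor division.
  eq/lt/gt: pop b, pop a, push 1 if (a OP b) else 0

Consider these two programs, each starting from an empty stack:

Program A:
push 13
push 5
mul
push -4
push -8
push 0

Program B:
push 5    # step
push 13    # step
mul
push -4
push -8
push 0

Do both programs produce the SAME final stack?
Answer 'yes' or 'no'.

Program A trace:
  After 'push 13': [13]
  After 'push 5': [13, 5]
  After 'mul': [65]
  After 'push -4': [65, -4]
  After 'push -8': [65, -4, -8]
  After 'push 0': [65, -4, -8, 0]
Program A final stack: [65, -4, -8, 0]

Program B trace:
  After 'push 5': [5]
  After 'push 13': [5, 13]
  After 'mul': [65]
  After 'push -4': [65, -4]
  After 'push -8': [65, -4, -8]
  After 'push 0': [65, -4, -8, 0]
Program B final stack: [65, -4, -8, 0]
Same: yes

Answer: yes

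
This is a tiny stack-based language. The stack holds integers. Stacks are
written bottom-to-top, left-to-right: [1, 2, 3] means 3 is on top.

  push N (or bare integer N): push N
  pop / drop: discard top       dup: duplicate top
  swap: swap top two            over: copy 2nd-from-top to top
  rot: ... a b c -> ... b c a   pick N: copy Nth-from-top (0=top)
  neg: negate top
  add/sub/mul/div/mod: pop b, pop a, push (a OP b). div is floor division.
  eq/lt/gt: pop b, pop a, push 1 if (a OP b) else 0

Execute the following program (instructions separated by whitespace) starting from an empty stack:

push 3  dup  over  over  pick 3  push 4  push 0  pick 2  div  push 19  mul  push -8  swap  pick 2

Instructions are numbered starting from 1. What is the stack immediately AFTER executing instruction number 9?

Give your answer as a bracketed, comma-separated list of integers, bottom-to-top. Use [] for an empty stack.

Step 1 ('push 3'): [3]
Step 2 ('dup'): [3, 3]
Step 3 ('over'): [3, 3, 3]
Step 4 ('over'): [3, 3, 3, 3]
Step 5 ('pick 3'): [3, 3, 3, 3, 3]
Step 6 ('push 4'): [3, 3, 3, 3, 3, 4]
Step 7 ('push 0'): [3, 3, 3, 3, 3, 4, 0]
Step 8 ('pick 2'): [3, 3, 3, 3, 3, 4, 0, 3]
Step 9 ('div'): [3, 3, 3, 3, 3, 4, 0]

Answer: [3, 3, 3, 3, 3, 4, 0]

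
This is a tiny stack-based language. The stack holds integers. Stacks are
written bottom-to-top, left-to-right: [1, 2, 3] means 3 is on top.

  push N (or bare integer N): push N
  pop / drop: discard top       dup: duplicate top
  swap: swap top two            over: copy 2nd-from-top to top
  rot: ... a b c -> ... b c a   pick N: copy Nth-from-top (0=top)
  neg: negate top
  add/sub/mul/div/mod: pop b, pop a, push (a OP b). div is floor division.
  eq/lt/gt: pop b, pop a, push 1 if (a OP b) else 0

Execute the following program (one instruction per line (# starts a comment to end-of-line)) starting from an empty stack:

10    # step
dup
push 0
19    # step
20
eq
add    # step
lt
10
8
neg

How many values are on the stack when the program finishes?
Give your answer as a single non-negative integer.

After 'push 10': stack = [10] (depth 1)
After 'dup': stack = [10, 10] (depth 2)
After 'push 0': stack = [10, 10, 0] (depth 3)
After 'push 19': stack = [10, 10, 0, 19] (depth 4)
After 'push 20': stack = [10, 10, 0, 19, 20] (depth 5)
After 'eq': stack = [10, 10, 0, 0] (depth 4)
After 'add': stack = [10, 10, 0] (depth 3)
After 'lt': stack = [10, 0] (depth 2)
After 'push 10': stack = [10, 0, 10] (depth 3)
After 'push 8': stack = [10, 0, 10, 8] (depth 4)
After 'neg': stack = [10, 0, 10, -8] (depth 4)

Answer: 4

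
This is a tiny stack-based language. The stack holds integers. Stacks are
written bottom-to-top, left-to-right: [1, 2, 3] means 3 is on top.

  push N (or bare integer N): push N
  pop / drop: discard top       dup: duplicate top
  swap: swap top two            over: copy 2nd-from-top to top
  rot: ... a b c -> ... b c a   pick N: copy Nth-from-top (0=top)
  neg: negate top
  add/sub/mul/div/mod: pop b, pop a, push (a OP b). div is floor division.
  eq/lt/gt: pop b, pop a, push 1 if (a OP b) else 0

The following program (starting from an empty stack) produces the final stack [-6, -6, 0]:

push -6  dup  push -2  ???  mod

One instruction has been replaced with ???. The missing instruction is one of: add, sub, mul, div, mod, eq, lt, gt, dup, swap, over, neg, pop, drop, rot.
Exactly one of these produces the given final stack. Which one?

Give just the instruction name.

Answer: dup

Derivation:
Stack before ???: [-6, -6, -2]
Stack after ???:  [-6, -6, -2, -2]
The instruction that transforms [-6, -6, -2] -> [-6, -6, -2, -2] is: dup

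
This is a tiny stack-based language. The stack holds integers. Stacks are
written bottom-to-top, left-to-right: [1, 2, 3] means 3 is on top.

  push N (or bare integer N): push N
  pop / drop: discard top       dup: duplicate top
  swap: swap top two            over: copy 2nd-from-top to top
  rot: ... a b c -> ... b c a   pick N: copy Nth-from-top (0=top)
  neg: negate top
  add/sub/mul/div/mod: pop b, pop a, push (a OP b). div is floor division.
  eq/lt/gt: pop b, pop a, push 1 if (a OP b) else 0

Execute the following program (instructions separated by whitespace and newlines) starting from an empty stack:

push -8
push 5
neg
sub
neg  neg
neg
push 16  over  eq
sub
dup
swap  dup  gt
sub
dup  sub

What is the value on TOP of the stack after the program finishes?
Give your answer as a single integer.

Answer: 0

Derivation:
After 'push -8': [-8]
After 'push 5': [-8, 5]
After 'neg': [-8, -5]
After 'sub': [-3]
After 'neg': [3]
After 'neg': [-3]
After 'neg': [3]
After 'push 16': [3, 16]
After 'over': [3, 16, 3]
After 'eq': [3, 0]
After 'sub': [3]
After 'dup': [3, 3]
After 'swap': [3, 3]
After 'dup': [3, 3, 3]
After 'gt': [3, 0]
After 'sub': [3]
After 'dup': [3, 3]
After 'sub': [0]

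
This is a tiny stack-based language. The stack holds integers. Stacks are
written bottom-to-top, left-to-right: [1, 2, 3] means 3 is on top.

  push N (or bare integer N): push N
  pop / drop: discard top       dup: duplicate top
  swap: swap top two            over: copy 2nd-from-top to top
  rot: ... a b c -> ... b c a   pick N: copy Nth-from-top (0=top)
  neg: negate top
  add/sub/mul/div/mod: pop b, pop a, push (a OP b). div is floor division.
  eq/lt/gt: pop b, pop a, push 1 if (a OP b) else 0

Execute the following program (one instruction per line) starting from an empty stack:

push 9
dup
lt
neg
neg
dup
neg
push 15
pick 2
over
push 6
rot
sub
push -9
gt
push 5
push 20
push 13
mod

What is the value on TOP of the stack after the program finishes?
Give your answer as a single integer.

Answer: 7

Derivation:
After 'push 9': [9]
After 'dup': [9, 9]
After 'lt': [0]
After 'neg': [0]
After 'neg': [0]
After 'dup': [0, 0]
After 'neg': [0, 0]
After 'push 15': [0, 0, 15]
After 'pick 2': [0, 0, 15, 0]
After 'over': [0, 0, 15, 0, 15]
After 'push 6': [0, 0, 15, 0, 15, 6]
After 'rot': [0, 0, 15, 15, 6, 0]
After 'sub': [0, 0, 15, 15, 6]
After 'push -9': [0, 0, 15, 15, 6, -9]
After 'gt': [0, 0, 15, 15, 1]
After 'push 5': [0, 0, 15, 15, 1, 5]
After 'push 20': [0, 0, 15, 15, 1, 5, 20]
After 'push 13': [0, 0, 15, 15, 1, 5, 20, 13]
After 'mod': [0, 0, 15, 15, 1, 5, 7]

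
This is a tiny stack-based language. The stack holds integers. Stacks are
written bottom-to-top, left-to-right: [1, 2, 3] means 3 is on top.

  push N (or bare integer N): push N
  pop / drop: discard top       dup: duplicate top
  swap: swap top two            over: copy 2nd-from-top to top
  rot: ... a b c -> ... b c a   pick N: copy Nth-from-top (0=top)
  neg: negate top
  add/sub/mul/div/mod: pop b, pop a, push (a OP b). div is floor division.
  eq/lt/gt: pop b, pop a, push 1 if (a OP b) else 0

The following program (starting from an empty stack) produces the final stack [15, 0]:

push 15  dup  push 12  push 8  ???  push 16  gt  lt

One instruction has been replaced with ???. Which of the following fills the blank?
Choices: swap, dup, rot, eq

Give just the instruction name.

Answer: eq

Derivation:
Stack before ???: [15, 15, 12, 8]
Stack after ???:  [15, 15, 0]
Checking each choice:
  swap: produces [15, 15, 0]
  dup: produces [15, 15, 12, 0]
  rot: produces [15, 12, 0]
  eq: MATCH


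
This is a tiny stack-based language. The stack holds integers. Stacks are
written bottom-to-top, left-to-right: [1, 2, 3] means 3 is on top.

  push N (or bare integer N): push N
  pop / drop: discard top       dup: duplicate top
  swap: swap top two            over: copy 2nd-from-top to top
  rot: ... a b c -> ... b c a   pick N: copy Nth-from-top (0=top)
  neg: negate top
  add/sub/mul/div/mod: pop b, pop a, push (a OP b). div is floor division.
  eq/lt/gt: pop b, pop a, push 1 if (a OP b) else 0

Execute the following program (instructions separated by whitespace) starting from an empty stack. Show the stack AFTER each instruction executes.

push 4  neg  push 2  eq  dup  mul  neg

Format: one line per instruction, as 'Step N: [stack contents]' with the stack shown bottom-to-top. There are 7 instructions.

Step 1: [4]
Step 2: [-4]
Step 3: [-4, 2]
Step 4: [0]
Step 5: [0, 0]
Step 6: [0]
Step 7: [0]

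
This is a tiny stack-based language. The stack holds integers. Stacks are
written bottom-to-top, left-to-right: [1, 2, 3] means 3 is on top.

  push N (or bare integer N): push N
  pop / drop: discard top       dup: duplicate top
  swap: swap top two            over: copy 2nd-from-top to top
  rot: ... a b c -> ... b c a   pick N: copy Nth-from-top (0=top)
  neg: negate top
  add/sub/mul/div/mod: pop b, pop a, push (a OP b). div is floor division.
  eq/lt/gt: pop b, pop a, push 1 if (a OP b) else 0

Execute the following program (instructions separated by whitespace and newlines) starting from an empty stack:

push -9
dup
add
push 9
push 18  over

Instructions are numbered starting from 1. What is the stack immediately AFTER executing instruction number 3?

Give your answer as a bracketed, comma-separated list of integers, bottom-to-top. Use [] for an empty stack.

Answer: [-18]

Derivation:
Step 1 ('push -9'): [-9]
Step 2 ('dup'): [-9, -9]
Step 3 ('add'): [-18]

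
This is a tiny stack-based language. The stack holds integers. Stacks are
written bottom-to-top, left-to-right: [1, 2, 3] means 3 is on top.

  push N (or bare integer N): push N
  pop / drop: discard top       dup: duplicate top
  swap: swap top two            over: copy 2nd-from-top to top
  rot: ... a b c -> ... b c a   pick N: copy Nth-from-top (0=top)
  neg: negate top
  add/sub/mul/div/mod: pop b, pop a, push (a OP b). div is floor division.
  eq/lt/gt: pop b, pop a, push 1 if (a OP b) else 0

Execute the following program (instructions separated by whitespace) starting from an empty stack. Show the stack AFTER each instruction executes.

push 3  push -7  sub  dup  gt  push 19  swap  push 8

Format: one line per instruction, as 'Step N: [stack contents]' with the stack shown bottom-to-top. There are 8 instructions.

Step 1: [3]
Step 2: [3, -7]
Step 3: [10]
Step 4: [10, 10]
Step 5: [0]
Step 6: [0, 19]
Step 7: [19, 0]
Step 8: [19, 0, 8]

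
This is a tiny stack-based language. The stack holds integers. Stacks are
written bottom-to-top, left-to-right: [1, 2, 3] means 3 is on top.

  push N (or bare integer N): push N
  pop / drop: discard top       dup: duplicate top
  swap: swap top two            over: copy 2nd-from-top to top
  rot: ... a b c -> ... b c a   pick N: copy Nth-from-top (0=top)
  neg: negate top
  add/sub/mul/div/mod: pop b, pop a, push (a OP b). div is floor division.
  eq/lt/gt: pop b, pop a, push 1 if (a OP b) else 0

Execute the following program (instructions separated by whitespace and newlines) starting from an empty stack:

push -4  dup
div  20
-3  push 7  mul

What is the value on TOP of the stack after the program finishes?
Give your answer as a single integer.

After 'push -4': [-4]
After 'dup': [-4, -4]
After 'div': [1]
After 'push 20': [1, 20]
After 'push -3': [1, 20, -3]
After 'push 7': [1, 20, -3, 7]
After 'mul': [1, 20, -21]

Answer: -21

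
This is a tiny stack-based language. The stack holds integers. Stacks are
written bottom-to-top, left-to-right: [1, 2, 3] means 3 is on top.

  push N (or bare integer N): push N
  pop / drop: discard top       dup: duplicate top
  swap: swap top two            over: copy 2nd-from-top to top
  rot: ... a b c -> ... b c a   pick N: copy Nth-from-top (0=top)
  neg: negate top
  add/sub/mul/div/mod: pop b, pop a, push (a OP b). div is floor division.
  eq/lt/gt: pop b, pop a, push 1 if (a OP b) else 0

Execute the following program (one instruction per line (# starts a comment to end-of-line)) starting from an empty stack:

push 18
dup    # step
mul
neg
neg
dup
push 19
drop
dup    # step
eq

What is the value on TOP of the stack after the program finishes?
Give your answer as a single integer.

Answer: 1

Derivation:
After 'push 18': [18]
After 'dup': [18, 18]
After 'mul': [324]
After 'neg': [-324]
After 'neg': [324]
After 'dup': [324, 324]
After 'push 19': [324, 324, 19]
After 'drop': [324, 324]
After 'dup': [324, 324, 324]
After 'eq': [324, 1]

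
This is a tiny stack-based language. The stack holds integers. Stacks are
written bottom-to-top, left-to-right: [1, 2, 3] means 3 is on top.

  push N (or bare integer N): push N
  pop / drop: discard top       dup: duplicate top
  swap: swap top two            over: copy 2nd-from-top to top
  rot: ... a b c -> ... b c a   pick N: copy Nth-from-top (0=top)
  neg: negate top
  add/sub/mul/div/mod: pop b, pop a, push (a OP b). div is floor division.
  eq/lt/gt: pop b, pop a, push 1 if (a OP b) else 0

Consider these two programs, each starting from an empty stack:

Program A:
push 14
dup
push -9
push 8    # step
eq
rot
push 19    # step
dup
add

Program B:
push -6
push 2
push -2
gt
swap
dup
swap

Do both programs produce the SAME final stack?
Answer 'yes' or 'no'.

Answer: no

Derivation:
Program A trace:
  After 'push 14': [14]
  After 'dup': [14, 14]
  After 'push -9': [14, 14, -9]
  After 'push 8': [14, 14, -9, 8]
  After 'eq': [14, 14, 0]
  After 'rot': [14, 0, 14]
  After 'push 19': [14, 0, 14, 19]
  After 'dup': [14, 0, 14, 19, 19]
  After 'add': [14, 0, 14, 38]
Program A final stack: [14, 0, 14, 38]

Program B trace:
  After 'push -6': [-6]
  After 'push 2': [-6, 2]
  After 'push -2': [-6, 2, -2]
  After 'gt': [-6, 1]
  After 'swap': [1, -6]
  After 'dup': [1, -6, -6]
  After 'swap': [1, -6, -6]
Program B final stack: [1, -6, -6]
Same: no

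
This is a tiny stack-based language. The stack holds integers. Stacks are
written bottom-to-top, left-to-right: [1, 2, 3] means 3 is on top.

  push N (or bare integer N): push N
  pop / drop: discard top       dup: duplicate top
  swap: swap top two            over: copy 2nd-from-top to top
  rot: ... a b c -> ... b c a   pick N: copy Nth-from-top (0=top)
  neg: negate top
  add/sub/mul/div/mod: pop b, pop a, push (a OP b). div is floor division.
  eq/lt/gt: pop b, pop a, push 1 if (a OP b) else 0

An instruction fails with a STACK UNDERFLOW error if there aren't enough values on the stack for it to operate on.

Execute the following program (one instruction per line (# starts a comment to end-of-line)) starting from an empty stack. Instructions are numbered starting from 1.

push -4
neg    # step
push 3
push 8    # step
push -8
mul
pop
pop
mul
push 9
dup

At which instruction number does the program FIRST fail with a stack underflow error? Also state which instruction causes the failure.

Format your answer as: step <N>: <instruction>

Answer: step 9: mul

Derivation:
Step 1 ('push -4'): stack = [-4], depth = 1
Step 2 ('neg'): stack = [4], depth = 1
Step 3 ('push 3'): stack = [4, 3], depth = 2
Step 4 ('push 8'): stack = [4, 3, 8], depth = 3
Step 5 ('push -8'): stack = [4, 3, 8, -8], depth = 4
Step 6 ('mul'): stack = [4, 3, -64], depth = 3
Step 7 ('pop'): stack = [4, 3], depth = 2
Step 8 ('pop'): stack = [4], depth = 1
Step 9 ('mul'): needs 2 value(s) but depth is 1 — STACK UNDERFLOW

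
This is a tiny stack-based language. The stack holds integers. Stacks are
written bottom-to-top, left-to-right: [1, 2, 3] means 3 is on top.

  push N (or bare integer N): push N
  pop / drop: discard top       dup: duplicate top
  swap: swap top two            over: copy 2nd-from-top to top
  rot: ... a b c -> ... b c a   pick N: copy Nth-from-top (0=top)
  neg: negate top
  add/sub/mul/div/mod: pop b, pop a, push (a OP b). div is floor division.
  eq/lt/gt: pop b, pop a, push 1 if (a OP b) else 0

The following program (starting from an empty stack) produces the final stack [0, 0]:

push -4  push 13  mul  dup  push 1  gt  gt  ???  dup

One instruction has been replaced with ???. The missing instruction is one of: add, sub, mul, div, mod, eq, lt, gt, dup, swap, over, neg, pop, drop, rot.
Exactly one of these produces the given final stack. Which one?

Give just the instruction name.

Answer: neg

Derivation:
Stack before ???: [0]
Stack after ???:  [0]
The instruction that transforms [0] -> [0] is: neg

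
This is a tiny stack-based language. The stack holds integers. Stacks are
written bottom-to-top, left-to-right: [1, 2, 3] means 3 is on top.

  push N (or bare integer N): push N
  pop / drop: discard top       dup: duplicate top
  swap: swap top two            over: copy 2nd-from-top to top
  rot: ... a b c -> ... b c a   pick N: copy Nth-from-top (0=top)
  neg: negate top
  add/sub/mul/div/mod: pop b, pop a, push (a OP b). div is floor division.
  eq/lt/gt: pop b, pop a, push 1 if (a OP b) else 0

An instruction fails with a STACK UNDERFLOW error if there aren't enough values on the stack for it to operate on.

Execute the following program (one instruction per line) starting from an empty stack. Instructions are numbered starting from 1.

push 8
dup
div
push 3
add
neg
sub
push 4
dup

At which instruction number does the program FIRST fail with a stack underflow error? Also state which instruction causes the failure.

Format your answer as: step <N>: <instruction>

Answer: step 7: sub

Derivation:
Step 1 ('push 8'): stack = [8], depth = 1
Step 2 ('dup'): stack = [8, 8], depth = 2
Step 3 ('div'): stack = [1], depth = 1
Step 4 ('push 3'): stack = [1, 3], depth = 2
Step 5 ('add'): stack = [4], depth = 1
Step 6 ('neg'): stack = [-4], depth = 1
Step 7 ('sub'): needs 2 value(s) but depth is 1 — STACK UNDERFLOW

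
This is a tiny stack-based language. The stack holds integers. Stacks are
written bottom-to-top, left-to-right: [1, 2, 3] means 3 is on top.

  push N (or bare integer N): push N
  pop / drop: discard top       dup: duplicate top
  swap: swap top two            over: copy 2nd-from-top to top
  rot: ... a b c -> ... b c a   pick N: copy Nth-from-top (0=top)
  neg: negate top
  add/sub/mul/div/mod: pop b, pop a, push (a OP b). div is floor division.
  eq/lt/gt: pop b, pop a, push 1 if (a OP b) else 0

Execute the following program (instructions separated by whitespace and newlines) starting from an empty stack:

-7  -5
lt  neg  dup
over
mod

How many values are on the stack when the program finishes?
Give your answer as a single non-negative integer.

After 'push -7': stack = [-7] (depth 1)
After 'push -5': stack = [-7, -5] (depth 2)
After 'lt': stack = [1] (depth 1)
After 'neg': stack = [-1] (depth 1)
After 'dup': stack = [-1, -1] (depth 2)
After 'over': stack = [-1, -1, -1] (depth 3)
After 'mod': stack = [-1, 0] (depth 2)

Answer: 2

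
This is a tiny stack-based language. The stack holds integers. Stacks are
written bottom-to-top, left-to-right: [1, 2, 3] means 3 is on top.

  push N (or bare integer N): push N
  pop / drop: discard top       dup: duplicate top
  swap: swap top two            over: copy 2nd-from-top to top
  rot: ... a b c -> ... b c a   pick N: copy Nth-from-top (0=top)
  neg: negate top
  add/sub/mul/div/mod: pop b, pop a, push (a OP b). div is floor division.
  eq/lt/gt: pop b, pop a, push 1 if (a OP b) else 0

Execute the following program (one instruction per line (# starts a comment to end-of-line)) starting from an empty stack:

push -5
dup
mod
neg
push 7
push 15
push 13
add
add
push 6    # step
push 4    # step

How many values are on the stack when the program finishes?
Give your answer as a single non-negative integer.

Answer: 4

Derivation:
After 'push -5': stack = [-5] (depth 1)
After 'dup': stack = [-5, -5] (depth 2)
After 'mod': stack = [0] (depth 1)
After 'neg': stack = [0] (depth 1)
After 'push 7': stack = [0, 7] (depth 2)
After 'push 15': stack = [0, 7, 15] (depth 3)
After 'push 13': stack = [0, 7, 15, 13] (depth 4)
After 'add': stack = [0, 7, 28] (depth 3)
After 'add': stack = [0, 35] (depth 2)
After 'push 6': stack = [0, 35, 6] (depth 3)
After 'push 4': stack = [0, 35, 6, 4] (depth 4)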